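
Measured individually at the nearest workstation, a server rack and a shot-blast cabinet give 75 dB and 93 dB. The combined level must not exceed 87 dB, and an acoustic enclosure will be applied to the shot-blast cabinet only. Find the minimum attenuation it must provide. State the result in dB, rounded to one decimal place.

Fixed contribution from the other source: Σ 10^(L/10) = 10^(75/10) = 3.162e+07 (75.00 dB).
To meet 87 dB overall, the treated shot-blast cabinet may contribute at most 10^(87/10) − 3.162e+07 = 4.696e+08, i.e. 86.72 dB.
Required insertion loss = 93 − 86.72 = 6.28 dB.

6.3 dB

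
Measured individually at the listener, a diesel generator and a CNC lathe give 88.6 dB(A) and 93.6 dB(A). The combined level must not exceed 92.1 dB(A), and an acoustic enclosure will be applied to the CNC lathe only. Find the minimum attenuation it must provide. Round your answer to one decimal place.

Fixed contribution from the other source: Σ 10^(L/10) = 10^(88.6/10) = 7.244e+08 (88.60 dB(A)).
To meet 92.1 dB(A) overall, the treated CNC lathe may contribute at most 10^(92.1/10) − 7.244e+08 = 8.974e+08, i.e. 89.53 dB(A).
Required insertion loss = 93.6 − 89.53 = 4.07 dB.

4.1 dB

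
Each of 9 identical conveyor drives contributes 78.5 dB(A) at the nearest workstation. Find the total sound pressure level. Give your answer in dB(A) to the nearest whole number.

88 dB(A)

N identical incoherent sources raise the level by 10·log₁₀ N.
L_total = 78.5 + 10·log₁₀(9) = 78.5 + 9.542 = 88.04 dB(A).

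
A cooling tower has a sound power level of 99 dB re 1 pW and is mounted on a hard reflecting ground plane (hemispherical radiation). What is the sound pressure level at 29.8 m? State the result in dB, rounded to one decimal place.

Free-field hemispherical radiation: L_p = L_w − 10·log₁₀(2π·r²), r = 29.8 m.
2π·r² = 5580 m², 10·log₁₀ of that is 37.466 dB.
L_p = 99 − 37.466 = 61.53 dB.

61.5 dB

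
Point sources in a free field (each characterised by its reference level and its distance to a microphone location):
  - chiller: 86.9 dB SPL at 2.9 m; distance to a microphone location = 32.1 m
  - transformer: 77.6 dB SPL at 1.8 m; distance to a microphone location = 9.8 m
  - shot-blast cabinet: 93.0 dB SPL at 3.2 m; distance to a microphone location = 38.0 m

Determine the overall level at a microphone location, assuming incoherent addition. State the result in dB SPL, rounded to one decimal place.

First find each source's level at the receiver (point-source: −20·log₁₀(r/r_ref)), then combine on an intensity basis.
chiller: 86.9 − 20·log₁₀(32.1/2.9) = 86.9 − 20.88 = 66.02 dB SPL.
transformer: 77.6 − 20·log₁₀(9.8/1.8) = 77.6 − 14.72 = 62.88 dB SPL.
shot-blast cabinet: 93.0 − 20·log₁₀(38.0/3.2) = 93.0 − 21.49 = 71.51 dB SPL.
Σ 10^(L/10) = 2.009e+07 → L_total = 10·log₁₀(2.009e+07) = 73.03 dB SPL.

73.0 dB SPL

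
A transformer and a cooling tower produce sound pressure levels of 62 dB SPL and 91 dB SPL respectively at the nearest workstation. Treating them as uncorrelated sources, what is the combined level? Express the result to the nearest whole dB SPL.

For uncorrelated sources the intensities add, so convert each level to linear form, sum, and take 10·log₁₀ of the total.
Σ 10^(L/10) = 10^(62/10) + 10^(91/10) = 1.261e+09.
L_total = 10·log₁₀(1.261e+09) = 91.01 dB SPL.

91 dB SPL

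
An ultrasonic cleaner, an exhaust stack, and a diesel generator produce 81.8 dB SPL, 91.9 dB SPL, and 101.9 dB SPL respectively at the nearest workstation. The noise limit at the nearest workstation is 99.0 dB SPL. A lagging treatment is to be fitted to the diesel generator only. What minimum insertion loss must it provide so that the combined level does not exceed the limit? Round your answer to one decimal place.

Everything except the diesel generator sums to 10^(81.8/10) + 10^(91.9/10) = 1.700e+09 in linear terms, 92.30 dB SPL.
To meet 99.0 dB SPL overall, the treated diesel generator may contribute at most 10^(99.0/10) − 1.700e+09 = 6.243e+09, i.e. 97.95 dB SPL.
So the diesel generator must be reduced from 101.9 to 97.95 dB SPL: IL = 3.95 dB.

3.9 dB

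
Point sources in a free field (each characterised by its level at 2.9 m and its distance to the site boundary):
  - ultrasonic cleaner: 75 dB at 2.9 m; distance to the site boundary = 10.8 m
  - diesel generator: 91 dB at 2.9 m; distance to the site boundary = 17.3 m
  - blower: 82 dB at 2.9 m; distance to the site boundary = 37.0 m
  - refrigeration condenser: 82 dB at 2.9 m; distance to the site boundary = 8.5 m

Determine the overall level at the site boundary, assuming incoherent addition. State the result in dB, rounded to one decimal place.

77.6 dB

Apply inverse-square spreading to bring every level to the receiver, then sum 10^(L/10).
ultrasonic cleaner: 75 − 20·log₁₀(10.8/2.9) = 75 − 11.42 = 63.58 dB.
diesel generator: 91 − 20·log₁₀(17.3/2.9) = 91 − 15.51 = 75.49 dB.
blower: 82 − 20·log₁₀(37.0/2.9) = 82 − 22.12 = 59.88 dB.
refrigeration condenser: 82 − 20·log₁₀(8.5/2.9) = 82 − 9.34 = 72.66 dB.
Σ 10^(L/10) = 5.708e+07 → L_total = 10·log₁₀(5.708e+07) = 77.56 dB.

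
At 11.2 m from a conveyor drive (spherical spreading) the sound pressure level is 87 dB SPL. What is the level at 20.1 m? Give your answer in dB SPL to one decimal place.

Spherical spreading from a point source gives a 20·log₁₀(r₂/r₁) drop.
L₂ = 87 − 20·log₁₀(20.1/11.2) = 87 − 5.080 = 81.92 dB SPL.

81.9 dB SPL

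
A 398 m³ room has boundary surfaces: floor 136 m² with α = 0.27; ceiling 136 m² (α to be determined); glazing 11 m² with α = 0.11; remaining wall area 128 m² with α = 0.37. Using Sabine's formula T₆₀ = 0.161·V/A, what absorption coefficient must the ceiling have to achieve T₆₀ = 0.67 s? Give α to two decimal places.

From T₆₀ = 0.161·V/A, the target T₆₀ = 0.67 s needs A = 0.161·398/0.67 = 95.64 m².
Absorption from the other surfaces = 136·0.27 + 11·0.11 + 128·0.37 = 85.29 m², so the ceiling must supply 10.35 m² over 136 m².
α = 10.35/136 = 0.076.

0.08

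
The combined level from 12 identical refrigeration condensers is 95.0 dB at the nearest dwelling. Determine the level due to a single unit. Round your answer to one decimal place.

Dividing the total intensity by 12 lowers the level by 10·log₁₀ 12 = 10.792 dB: L₁ = 95.0 − 10.792.

84.2 dB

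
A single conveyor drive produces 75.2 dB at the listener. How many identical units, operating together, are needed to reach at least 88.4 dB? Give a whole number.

The shortfall is 88.4 − 75.2 = 13.2 dB, and N units add 10·log₁₀ N, so need 10·log₁₀ N ≥ 13.2.
N ≥ 10^(13.2/10) = 20.893, so N = 21.

21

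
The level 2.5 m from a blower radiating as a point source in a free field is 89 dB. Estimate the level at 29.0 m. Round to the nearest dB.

For a point source, L₂ = L₁ − 20·log₁₀(r₂/r₁).
L₂ = 89 − 20·log₁₀(29.0/2.5) = 89 − 21.289 = 67.71 dB.

68 dB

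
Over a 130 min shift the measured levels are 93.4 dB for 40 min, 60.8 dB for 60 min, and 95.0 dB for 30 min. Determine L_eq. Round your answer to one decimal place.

91.5 dB

The energy average is taken in the linear domain: L_eq = 10·log₁₀[(Σ tᵢ·10^(Lᵢ/10))/T], T = 130 min.
Σ tᵢ·10^(Lᵢ/10) = 40·10^(93.4/10) + 60·10^(60.8/10) + 30·10^(95.0/10) = 1.825e+11.
L_eq = 10·log₁₀(1.825e+11/130) = 91.47 dB.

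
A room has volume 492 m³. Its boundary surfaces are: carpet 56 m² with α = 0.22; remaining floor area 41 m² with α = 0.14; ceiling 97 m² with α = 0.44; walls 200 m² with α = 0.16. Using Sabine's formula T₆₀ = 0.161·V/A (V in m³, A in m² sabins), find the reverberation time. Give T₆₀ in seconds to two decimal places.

0.85 s

Summing Sᵢαᵢ: 56·0.22 + 41·0.14 + 97·0.44 + 200·0.16 = 92.74 m².
T₆₀ = 0.161 × 492 / 92.74 = 0.854 s.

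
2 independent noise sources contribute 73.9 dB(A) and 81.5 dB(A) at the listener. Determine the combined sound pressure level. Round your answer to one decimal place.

Incoherent sources combine by intensity addition: L_total = 10·log₁₀(Σ 10^(L_i/10)).
Σ 10^(L/10) = 10^(73.9/10) + 10^(81.5/10) = 1.658e+08.
L_total = 10·log₁₀(1.658e+08) = 82.20 dB(A).

82.2 dB(A)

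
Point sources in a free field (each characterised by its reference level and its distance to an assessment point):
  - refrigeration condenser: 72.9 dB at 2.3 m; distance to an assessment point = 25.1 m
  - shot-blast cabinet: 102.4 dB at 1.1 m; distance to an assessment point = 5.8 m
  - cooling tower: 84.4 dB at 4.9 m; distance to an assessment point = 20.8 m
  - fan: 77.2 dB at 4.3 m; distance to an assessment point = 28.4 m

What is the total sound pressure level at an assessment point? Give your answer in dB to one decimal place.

88.1 dB

First find each source's level at the receiver (point-source: −20·log₁₀(r/r_ref)), then combine on an intensity basis.
refrigeration condenser: 72.9 − 20·log₁₀(25.1/2.3) = 72.9 − 20.76 = 52.14 dB.
shot-blast cabinet: 102.4 − 20·log₁₀(5.8/1.1) = 102.4 − 14.44 = 87.96 dB.
cooling tower: 84.4 − 20·log₁₀(20.8/4.9) = 84.4 − 12.56 = 71.84 dB.
fan: 77.2 − 20·log₁₀(28.4/4.3) = 77.2 − 16.40 = 60.80 dB.
Σ 10^(L/10) = 6.417e+08 → L_total = 10·log₁₀(6.417e+08) = 88.07 dB.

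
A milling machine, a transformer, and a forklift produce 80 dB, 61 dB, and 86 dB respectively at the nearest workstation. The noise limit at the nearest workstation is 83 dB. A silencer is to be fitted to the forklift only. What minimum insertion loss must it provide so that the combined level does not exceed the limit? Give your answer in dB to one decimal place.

Fixed contribution from the other sources: Σ 10^(L/10) = 10^(80/10) + 10^(61/10) = 1.013e+08 (80.05 dB).
The limit corresponds to 10^(83/10) = 1.995e+08; subtracting the fixed part leaves 9.827e+07 for the forklift, i.e. 79.92 dB.
So the forklift must be reduced from 86 to 79.92 dB: IL = 6.08 dB.

6.1 dB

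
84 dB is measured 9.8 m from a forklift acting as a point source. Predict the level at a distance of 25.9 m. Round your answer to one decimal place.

75.6 dB

Point-source attenuation: ΔL = 20·log₁₀(r₂/r₁) = 20·log₁₀(25.9/9.8) = 8.441 dB.
L₂ = 84 − 20·log₁₀(25.9/9.8) = 84 − 8.441 = 75.56 dB.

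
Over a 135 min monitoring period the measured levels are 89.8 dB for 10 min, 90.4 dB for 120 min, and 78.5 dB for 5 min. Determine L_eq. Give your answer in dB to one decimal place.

The energy average is taken in the linear domain: L_eq = 10·log₁₀[(Σ tᵢ·10^(Lᵢ/10))/T], T = 135 min.
Σ tᵢ·10^(Lᵢ/10) = 10·10^(89.8/10) + 120·10^(90.4/10) + 5·10^(78.5/10) = 1.415e+11.
L_eq = 10·log₁₀(1.415e+11/135) = 90.20 dB.

90.2 dB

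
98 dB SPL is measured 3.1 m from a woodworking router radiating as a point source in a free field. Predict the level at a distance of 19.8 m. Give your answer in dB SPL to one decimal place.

81.9 dB SPL

For a point source, L₂ = L₁ − 20·log₁₀(r₂/r₁).
L₂ = 98 − 20·log₁₀(19.8/3.1) = 98 − 16.106 = 81.89 dB SPL.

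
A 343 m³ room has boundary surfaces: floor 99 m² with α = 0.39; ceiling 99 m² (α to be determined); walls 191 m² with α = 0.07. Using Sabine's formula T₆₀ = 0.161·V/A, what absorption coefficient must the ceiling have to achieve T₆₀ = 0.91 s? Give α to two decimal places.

Required total absorption A = 0.161·343/0.91 = 60.68 m².
Absorption from the other surfaces = 99·0.39 + 191·0.07 = 51.98 m², so the ceiling must supply 8.70 m² over 99 m².
α = 8.70/99 = 0.088.

0.09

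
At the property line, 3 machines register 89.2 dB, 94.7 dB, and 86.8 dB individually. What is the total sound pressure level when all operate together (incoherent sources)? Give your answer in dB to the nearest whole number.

For uncorrelated sources the intensities add, so convert each level to linear form, sum, and take 10·log₁₀ of the total.
Σ 10^(L/10) = 10^(89.2/10) + 10^(94.7/10) + 10^(86.8/10) = 4.262e+09.
L_total = 10·log₁₀(4.262e+09) = 96.30 dB.

96 dB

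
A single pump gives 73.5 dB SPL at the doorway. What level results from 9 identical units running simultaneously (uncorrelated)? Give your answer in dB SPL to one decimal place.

83.0 dB SPL

L_total = L₁ + 10·log₁₀ N for N identical incoherent sources.
L_total = 73.5 + 10·log₁₀(9) = 73.5 + 9.542 = 83.04 dB SPL.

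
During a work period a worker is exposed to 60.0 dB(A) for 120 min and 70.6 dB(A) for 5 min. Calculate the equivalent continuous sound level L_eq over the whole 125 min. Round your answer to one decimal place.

61.5 dB(A)

L_eq = 10·log₁₀[(1/T)·Σ tᵢ·10^(Lᵢ/10)] with T = 125 min.
Σ tᵢ·10^(Lᵢ/10) = 120·10^(60.0/10) + 5·10^(70.6/10) = 1.774e+08.
L_eq = 10·log₁₀(1.774e+08/125) = 61.52 dB(A).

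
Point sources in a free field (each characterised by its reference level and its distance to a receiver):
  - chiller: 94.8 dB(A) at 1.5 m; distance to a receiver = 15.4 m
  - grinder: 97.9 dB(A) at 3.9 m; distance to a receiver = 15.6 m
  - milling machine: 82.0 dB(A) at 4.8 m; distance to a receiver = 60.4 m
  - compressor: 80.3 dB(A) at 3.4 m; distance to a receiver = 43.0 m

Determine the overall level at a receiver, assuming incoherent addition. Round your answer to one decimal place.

Propagate each source to the receiver with L = L_ref − 20·log₁₀(r/r_ref), then add intensities.
chiller: 94.8 − 20·log₁₀(15.4/1.5) = 94.8 − 20.23 = 74.57 dB(A).
grinder: 97.9 − 20·log₁₀(15.6/3.9) = 97.9 − 12.04 = 85.86 dB(A).
milling machine: 82.0 − 20·log₁₀(60.4/4.8) = 82.0 − 22.00 = 60.00 dB(A).
compressor: 80.3 − 20·log₁₀(43.0/3.4) = 80.3 − 22.04 = 58.26 dB(A).
Σ 10^(L/10) = 4.157e+08 → L_total = 10·log₁₀(4.157e+08) = 86.19 dB(A).

86.2 dB(A)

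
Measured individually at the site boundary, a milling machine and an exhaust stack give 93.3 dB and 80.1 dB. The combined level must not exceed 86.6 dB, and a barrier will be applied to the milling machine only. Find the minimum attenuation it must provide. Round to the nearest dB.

Everything except the milling machine sums to 10^(80.1/10) = 1.023e+08 in linear terms, 80.10 dB.
The limit corresponds to 10^(86.6/10) = 4.571e+08; subtracting the fixed part leaves 3.548e+08 for the milling machine, i.e. 85.50 dB.
Required insertion loss = 93.3 − 85.50 = 7.80 dB.

8 dB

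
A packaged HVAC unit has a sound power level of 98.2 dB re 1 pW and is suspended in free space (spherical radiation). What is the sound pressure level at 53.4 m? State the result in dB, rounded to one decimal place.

52.7 dB

The power spreads over a sphere of area 4π·r², so L_p = L_w − 10·log₁₀(4π·r²).
4π·r² = 3.583e+04 m², 10·log₁₀ of that is 45.543 dB.
L_p = 98.2 − 45.543 = 52.66 dB.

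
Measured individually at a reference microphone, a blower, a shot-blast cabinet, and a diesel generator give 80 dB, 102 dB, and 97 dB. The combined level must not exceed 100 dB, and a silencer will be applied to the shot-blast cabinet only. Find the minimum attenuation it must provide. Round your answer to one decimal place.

5.1 dB

Everything except the shot-blast cabinet sums to 10^(80/10) + 10^(97/10) = 5.112e+09 in linear terms, 97.09 dB.
The limit corresponds to 10^(100/10) = 1.000e+10; subtracting the fixed part leaves 4.888e+09 for the shot-blast cabinet, i.e. 96.89 dB.
So the shot-blast cabinet must be reduced from 102 to 96.89 dB: IL = 5.11 dB.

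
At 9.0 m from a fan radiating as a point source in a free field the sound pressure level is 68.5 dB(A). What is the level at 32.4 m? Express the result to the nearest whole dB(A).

Point-source attenuation: ΔL = 20·log₁₀(r₂/r₁) = 20·log₁₀(32.4/9.0) = 11.126 dB.
L₂ = 68.5 − 20·log₁₀(32.4/9.0) = 68.5 − 11.126 = 57.37 dB(A).

57 dB(A)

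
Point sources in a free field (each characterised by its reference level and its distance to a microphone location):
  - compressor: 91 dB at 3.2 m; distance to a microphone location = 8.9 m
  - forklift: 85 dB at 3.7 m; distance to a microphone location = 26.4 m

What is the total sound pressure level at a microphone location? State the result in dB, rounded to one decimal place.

First find each source's level at the receiver (point-source: −20·log₁₀(r/r_ref)), then combine on an intensity basis.
compressor: 91 − 20·log₁₀(8.9/3.2) = 91 − 8.88 = 82.12 dB.
forklift: 85 − 20·log₁₀(26.4/3.7) = 85 − 17.07 = 67.93 dB.
Σ 10^(L/10) = 1.690e+08 → L_total = 10·log₁₀(1.690e+08) = 82.28 dB.

82.3 dB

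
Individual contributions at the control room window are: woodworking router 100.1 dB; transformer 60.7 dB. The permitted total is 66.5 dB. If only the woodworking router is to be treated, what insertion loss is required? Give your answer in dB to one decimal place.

34.9 dB

Fixed contribution from the other source: Σ 10^(L/10) = 10^(60.7/10) = 1.175e+06 (60.70 dB).
To meet 66.5 dB overall, the treated woodworking router may contribute at most 10^(66.5/10) − 1.175e+06 = 3.292e+06, i.e. 65.17 dB.
So the woodworking router must be reduced from 100.1 to 65.17 dB: IL = 34.93 dB.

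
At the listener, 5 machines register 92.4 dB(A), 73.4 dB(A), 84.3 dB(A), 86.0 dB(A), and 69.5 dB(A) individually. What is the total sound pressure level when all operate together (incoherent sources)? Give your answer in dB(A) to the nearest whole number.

94 dB(A)

Incoherent sources combine by intensity addition: L_total = 10·log₁₀(Σ 10^(L_i/10)).
Σ 10^(L/10) = 10^(92.4/10) + 10^(73.4/10) + 10^(84.3/10) + 10^(86.0/10) + 10^(69.5/10) = 2.436e+09.
L_total = 10·log₁₀(2.436e+09) = 93.87 dB(A).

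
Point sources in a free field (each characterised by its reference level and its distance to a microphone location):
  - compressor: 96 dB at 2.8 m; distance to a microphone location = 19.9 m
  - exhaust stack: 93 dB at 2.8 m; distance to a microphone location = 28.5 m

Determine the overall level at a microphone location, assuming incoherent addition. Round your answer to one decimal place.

First find each source's level at the receiver (point-source: −20·log₁₀(r/r_ref)), then combine on an intensity basis.
compressor: 96 − 20·log₁₀(19.9/2.8) = 96 − 17.03 = 78.97 dB.
exhaust stack: 93 − 20·log₁₀(28.5/2.8) = 93 − 20.15 = 72.85 dB.
Σ 10^(L/10) = 9.807e+07 → L_total = 10·log₁₀(9.807e+07) = 79.92 dB.

79.9 dB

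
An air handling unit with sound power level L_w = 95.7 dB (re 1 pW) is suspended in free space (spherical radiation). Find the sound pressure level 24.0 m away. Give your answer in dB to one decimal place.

L_p = L_w − 10·log₁₀(4π·r²) with r = 24.0 m.
4π·r² = 7238 m², 10·log₁₀ of that is 38.596 dB.
L_p = 95.7 − 38.596 = 57.10 dB.

57.1 dB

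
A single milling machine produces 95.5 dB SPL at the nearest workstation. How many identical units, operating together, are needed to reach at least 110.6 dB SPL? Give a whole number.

The shortfall is 110.6 − 95.5 = 15.1 dB, and N units add 10·log₁₀ N, so need 10·log₁₀ N ≥ 15.1.
N ≥ 10^(15.1/10) = 32.359, so N = 33.

33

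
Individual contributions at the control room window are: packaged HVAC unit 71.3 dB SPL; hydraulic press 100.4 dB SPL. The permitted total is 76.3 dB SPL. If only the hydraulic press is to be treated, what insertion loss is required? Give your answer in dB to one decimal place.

Fixed contribution from the other source: Σ 10^(L/10) = 10^(71.3/10) = 1.349e+07 (71.30 dB SPL).
To meet 76.3 dB SPL overall, the treated hydraulic press may contribute at most 10^(76.3/10) − 1.349e+07 = 2.917e+07, i.e. 74.65 dB SPL.
So the hydraulic press must be reduced from 100.4 to 74.65 dB SPL: IL = 25.75 dB.

25.8 dB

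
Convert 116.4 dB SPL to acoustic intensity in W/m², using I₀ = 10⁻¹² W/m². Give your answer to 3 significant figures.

I/I₀ = 10^(116.4/10) = 4.365e+11, so I = 4.365e+11 × 10⁻¹² W/m².

0.437 W/m²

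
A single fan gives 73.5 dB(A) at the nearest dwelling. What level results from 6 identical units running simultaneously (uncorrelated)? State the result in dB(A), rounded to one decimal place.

81.3 dB(A)

N identical incoherent sources raise the level by 10·log₁₀ N.
L_total = 73.5 + 10·log₁₀(6) = 73.5 + 7.782 = 81.28 dB(A).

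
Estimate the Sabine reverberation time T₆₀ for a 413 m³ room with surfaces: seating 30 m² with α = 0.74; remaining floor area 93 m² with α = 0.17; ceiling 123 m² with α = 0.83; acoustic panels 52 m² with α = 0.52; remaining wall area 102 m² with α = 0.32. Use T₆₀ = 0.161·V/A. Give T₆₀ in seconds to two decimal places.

0.33 s

Summing Sᵢαᵢ: 30·0.74 + 93·0.17 + 123·0.83 + 52·0.52 + 102·0.32 = 199.78 m².
T₆₀ = 0.161 × 413 / 199.78 = 0.333 s.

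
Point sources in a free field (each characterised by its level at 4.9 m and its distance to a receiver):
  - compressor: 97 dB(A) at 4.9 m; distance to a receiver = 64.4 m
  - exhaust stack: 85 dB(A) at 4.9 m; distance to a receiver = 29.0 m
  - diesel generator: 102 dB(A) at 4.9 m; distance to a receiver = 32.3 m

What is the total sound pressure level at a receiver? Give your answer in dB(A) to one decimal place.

First find each source's level at the receiver (point-source: −20·log₁₀(r/r_ref)), then combine on an intensity basis.
compressor: 97 − 20·log₁₀(64.4/4.9) = 97 − 22.37 = 74.63 dB(A).
exhaust stack: 85 − 20·log₁₀(29.0/4.9) = 85 − 15.44 = 69.56 dB(A).
diesel generator: 102 − 20·log₁₀(32.3/4.9) = 102 − 16.38 = 85.62 dB(A).
Σ 10^(L/10) = 4.028e+08 → L_total = 10·log₁₀(4.028e+08) = 86.05 dB(A).

86.1 dB(A)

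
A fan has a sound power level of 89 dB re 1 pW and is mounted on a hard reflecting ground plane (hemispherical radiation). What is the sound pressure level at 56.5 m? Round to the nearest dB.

46 dB

Free-field hemispherical radiation: L_p = L_w − 10·log₁₀(2π·r²), r = 56.5 m.
2π·r² = 2.006e+04 m², 10·log₁₀ of that is 43.023 dB.
L_p = 89 − 43.023 = 45.98 dB.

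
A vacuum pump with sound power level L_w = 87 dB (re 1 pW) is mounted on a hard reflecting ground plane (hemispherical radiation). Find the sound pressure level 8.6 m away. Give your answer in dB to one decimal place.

Free-field hemispherical radiation: L_p = L_w − 10·log₁₀(2π·r²), r = 8.6 m.
2π·r² = 464.7 m², 10·log₁₀ of that is 26.672 dB.
L_p = 87 − 26.672 = 60.33 dB.

60.3 dB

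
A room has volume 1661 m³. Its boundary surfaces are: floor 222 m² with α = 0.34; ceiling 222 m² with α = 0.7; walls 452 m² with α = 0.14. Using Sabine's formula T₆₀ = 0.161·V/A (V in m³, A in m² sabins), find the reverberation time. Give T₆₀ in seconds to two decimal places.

Summing Sᵢαᵢ: 222·0.34 + 222·0.7 + 452·0.14 = 294.16 m².
T₆₀ = 0.161 × 1661 / 294.16 = 0.909 s.

0.91 s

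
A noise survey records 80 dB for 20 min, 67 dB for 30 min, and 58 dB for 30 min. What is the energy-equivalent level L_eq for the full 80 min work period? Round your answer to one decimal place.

74.3 dB

L_eq = 10·log₁₀[(1/T)·Σ tᵢ·10^(Lᵢ/10)] with T = 80 min.
Σ tᵢ·10^(Lᵢ/10) = 20·10^(80/10) + 30·10^(67/10) + 30·10^(58/10) = 2.169e+09.
L_eq = 10·log₁₀(2.169e+09/80) = 74.33 dB.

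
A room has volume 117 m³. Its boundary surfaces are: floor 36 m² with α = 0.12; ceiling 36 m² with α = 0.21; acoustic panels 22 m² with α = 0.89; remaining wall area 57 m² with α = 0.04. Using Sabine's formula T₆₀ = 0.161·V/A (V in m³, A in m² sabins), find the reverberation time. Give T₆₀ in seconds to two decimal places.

0.56 s

A = Σ Sᵢαᵢ = 36·0.12 + 36·0.21 + 22·0.89 + 57·0.04 = 33.74 m².
T₆₀ = 0.161·V/A = 0.161·117/33.74 = 0.558 s.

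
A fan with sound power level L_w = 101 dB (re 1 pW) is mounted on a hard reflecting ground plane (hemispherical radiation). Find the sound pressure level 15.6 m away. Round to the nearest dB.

L_p = L_w − 10·log₁₀(2π·r²) with r = 15.6 m.
2π·r² = 1529 m², 10·log₁₀ of that is 31.844 dB.
L_p = 101 − 31.844 = 69.16 dB.

69 dB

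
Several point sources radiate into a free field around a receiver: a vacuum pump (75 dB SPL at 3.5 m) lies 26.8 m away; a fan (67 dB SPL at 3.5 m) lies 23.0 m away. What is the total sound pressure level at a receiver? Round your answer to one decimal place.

First find each source's level at the receiver (point-source: −20·log₁₀(r/r_ref)), then combine on an intensity basis.
vacuum pump: 75 − 20·log₁₀(26.8/3.5) = 75 − 17.68 = 57.32 dB SPL.
fan: 67 − 20·log₁₀(23.0/3.5) = 67 − 16.35 = 50.65 dB SPL.
Σ 10^(L/10) = 6.554e+05 → L_total = 10·log₁₀(6.554e+05) = 58.17 dB SPL.

58.2 dB SPL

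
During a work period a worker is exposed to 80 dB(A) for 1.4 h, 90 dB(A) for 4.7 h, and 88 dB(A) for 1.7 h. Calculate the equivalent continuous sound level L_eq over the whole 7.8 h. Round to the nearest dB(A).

89 dB(A)

The energy average is taken in the linear domain: L_eq = 10·log₁₀[(Σ tᵢ·10^(Lᵢ/10))/T], T = 7.8 h.
Σ tᵢ·10^(Lᵢ/10) = 1.4·10^(80/10) + 4.7·10^(90/10) + 1.7·10^(88/10) = 5.913e+09.
L_eq = 10·log₁₀(5.913e+09/7.8) = 88.80 dB(A).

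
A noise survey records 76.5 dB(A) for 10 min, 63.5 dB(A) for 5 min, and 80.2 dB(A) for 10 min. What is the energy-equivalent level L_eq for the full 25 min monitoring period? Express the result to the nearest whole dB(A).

78 dB(A)

The energy average is taken in the linear domain: L_eq = 10·log₁₀[(Σ tᵢ·10^(Lᵢ/10))/T], T = 25 min.
Σ tᵢ·10^(Lᵢ/10) = 10·10^(76.5/10) + 5·10^(63.5/10) + 10·10^(80.2/10) = 1.505e+09.
L_eq = 10·log₁₀(1.505e+09/25) = 77.80 dB(A).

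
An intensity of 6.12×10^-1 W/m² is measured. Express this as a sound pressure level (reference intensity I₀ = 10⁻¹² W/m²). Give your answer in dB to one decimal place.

Dividing by I₀ shifts the exponent by 12: I/I₀ = 6.12×10^11.
L = 10·(0.7868 + 11) = 117.87 dB.

117.9 dB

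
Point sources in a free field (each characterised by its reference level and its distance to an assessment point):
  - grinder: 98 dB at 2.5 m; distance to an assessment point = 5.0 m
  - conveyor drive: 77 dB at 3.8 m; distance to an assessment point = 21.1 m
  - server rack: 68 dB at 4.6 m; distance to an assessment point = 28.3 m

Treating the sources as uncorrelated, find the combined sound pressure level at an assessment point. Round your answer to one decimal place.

92.0 dB

First find each source's level at the receiver (point-source: −20·log₁₀(r/r_ref)), then combine on an intensity basis.
grinder: 98 − 20·log₁₀(5.0/2.5) = 98 − 6.02 = 91.98 dB.
conveyor drive: 77 − 20·log₁₀(21.1/3.8) = 77 − 14.89 = 62.11 dB.
server rack: 68 − 20·log₁₀(28.3/4.6) = 68 − 15.78 = 52.22 dB.
Σ 10^(L/10) = 1.579e+09 → L_total = 10·log₁₀(1.579e+09) = 91.98 dB.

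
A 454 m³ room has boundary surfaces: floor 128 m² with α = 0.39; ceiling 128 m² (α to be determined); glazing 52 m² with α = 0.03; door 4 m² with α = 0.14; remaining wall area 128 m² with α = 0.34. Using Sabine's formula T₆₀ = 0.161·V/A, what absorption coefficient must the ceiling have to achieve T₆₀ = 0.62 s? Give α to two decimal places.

0.17

A = 0.161·V/T₆₀ = 0.161·454/0.62 = 117.89 m² sabins.
Absorption from the other surfaces = 128·0.39 + 52·0.03 + 4·0.14 + 128·0.34 = 95.56 m², so the ceiling must supply 22.33 m² over 128 m².
α = 22.33/128 = 0.174.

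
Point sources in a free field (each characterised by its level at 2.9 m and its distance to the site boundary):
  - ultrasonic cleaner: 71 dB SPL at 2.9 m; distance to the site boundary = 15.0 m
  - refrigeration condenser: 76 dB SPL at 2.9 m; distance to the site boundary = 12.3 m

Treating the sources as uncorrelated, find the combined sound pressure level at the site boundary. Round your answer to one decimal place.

Apply inverse-square spreading to bring every level to the receiver, then sum 10^(L/10).
ultrasonic cleaner: 71 − 20·log₁₀(15.0/2.9) = 71 − 14.27 = 56.73 dB SPL.
refrigeration condenser: 76 − 20·log₁₀(12.3/2.9) = 76 − 12.55 = 63.45 dB SPL.
Σ 10^(L/10) = 2.684e+06 → L_total = 10·log₁₀(2.684e+06) = 64.29 dB SPL.

64.3 dB SPL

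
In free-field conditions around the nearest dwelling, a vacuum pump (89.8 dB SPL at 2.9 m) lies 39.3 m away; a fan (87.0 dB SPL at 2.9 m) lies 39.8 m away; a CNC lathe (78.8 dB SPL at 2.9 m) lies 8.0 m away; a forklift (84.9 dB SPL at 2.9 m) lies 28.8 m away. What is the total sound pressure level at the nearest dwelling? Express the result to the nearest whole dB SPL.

73 dB SPL

Apply inverse-square spreading to bring every level to the receiver, then sum 10^(L/10).
vacuum pump: 89.8 − 20·log₁₀(39.3/2.9) = 89.8 − 22.64 = 67.16 dB SPL.
fan: 87.0 − 20·log₁₀(39.8/2.9) = 87.0 − 22.75 = 64.25 dB SPL.
CNC lathe: 78.8 − 20·log₁₀(8.0/2.9) = 78.8 − 8.81 = 69.99 dB SPL.
forklift: 84.9 − 20·log₁₀(28.8/2.9) = 84.9 − 19.94 = 64.96 dB SPL.
Σ 10^(L/10) = 2.096e+07 → L_total = 10·log₁₀(2.096e+07) = 73.21 dB SPL.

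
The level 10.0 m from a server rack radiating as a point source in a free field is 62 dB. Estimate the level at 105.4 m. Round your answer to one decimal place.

Point-source attenuation: ΔL = 20·log₁₀(r₂/r₁) = 20·log₁₀(105.4/10.0) = 20.457 dB.
L₂ = 62 − 20·log₁₀(105.4/10.0) = 62 − 20.457 = 41.54 dB.

41.5 dB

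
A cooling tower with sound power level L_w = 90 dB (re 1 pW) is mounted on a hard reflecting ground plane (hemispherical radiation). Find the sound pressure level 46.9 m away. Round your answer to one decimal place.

The power spreads over a hemisphere of area 2π·r², so L_p = L_w − 10·log₁₀(2π·r²).
2π·r² = 1.382e+04 m², 10·log₁₀ of that is 41.405 dB.
L_p = 90 − 41.405 = 48.59 dB.

48.6 dB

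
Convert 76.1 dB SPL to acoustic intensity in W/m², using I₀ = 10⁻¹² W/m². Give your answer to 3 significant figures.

I = I₀·10^(L/10) = 10⁻¹² × 10^(76.1/10) = 10^(-4.390).

4.07e-05 W/m²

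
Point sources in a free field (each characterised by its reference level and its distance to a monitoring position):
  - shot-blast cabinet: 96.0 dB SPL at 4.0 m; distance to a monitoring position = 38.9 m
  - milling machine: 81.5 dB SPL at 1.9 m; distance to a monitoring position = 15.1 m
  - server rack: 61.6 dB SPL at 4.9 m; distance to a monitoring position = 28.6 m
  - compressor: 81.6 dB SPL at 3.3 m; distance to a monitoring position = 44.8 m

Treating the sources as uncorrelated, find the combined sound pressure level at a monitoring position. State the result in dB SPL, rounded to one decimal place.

First find each source's level at the receiver (point-source: −20·log₁₀(r/r_ref)), then combine on an intensity basis.
shot-blast cabinet: 96.0 − 20·log₁₀(38.9/4.0) = 96.0 − 19.76 = 76.24 dB SPL.
milling machine: 81.5 − 20·log₁₀(15.1/1.9) = 81.5 − 18.00 = 63.50 dB SPL.
server rack: 61.6 − 20·log₁₀(28.6/4.9) = 61.6 − 15.32 = 46.28 dB SPL.
compressor: 81.6 − 20·log₁₀(44.8/3.3) = 81.6 − 22.66 = 58.94 dB SPL.
Σ 10^(L/10) = 4.516e+07 → L_total = 10·log₁₀(4.516e+07) = 76.55 dB SPL.

76.5 dB SPL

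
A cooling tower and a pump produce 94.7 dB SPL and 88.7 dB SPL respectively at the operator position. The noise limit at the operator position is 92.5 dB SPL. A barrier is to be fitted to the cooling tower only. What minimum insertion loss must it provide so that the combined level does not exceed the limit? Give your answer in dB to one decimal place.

4.5 dB

Fixed contribution from the other source: Σ 10^(L/10) = 10^(88.7/10) = 7.413e+08 (88.70 dB SPL).
The limit corresponds to 10^(92.5/10) = 1.778e+09; subtracting the fixed part leaves 1.037e+09 for the cooling tower, i.e. 90.16 dB SPL.
Required insertion loss = 94.7 − 90.16 = 4.54 dB.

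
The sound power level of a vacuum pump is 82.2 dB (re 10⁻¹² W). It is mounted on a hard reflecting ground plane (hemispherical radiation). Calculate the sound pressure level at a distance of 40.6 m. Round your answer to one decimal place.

42.0 dB

The power spreads over a hemisphere of area 2π·r², so L_p = L_w − 10·log₁₀(2π·r²).
2π·r² = 1.036e+04 m², 10·log₁₀ of that is 40.152 dB.
L_p = 82.2 − 40.152 = 42.05 dB.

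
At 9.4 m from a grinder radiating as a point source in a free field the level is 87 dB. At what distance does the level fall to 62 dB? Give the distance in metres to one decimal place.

The 25.0 dB drop corresponds to a distance ratio of 10^(25.0/20) for a point source.
r₂ = 9.4·10^((87−62)/20) = 9.4·10^(25.0/20) = 167.16 m.

167.2 m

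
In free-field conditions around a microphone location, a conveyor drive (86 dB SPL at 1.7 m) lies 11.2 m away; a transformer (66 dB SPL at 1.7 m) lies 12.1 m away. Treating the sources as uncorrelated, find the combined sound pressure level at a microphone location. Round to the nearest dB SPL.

70 dB SPL

Apply inverse-square spreading to bring every level to the receiver, then sum 10^(L/10).
conveyor drive: 86 − 20·log₁₀(11.2/1.7) = 86 − 16.38 = 69.62 dB SPL.
transformer: 66 − 20·log₁₀(12.1/1.7) = 66 − 17.05 = 48.95 dB SPL.
Σ 10^(L/10) = 9.251e+06 → L_total = 10·log₁₀(9.251e+06) = 69.66 dB SPL.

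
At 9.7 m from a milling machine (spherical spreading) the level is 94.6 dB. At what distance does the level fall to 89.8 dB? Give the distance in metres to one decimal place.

16.9 m

For a point source L₁ − L₂ = 20·log₁₀(r₂/r₁), so r₂ = r₁·10^((L₁−L₂)/20).
r₂ = 9.7·10^((94.6−89.8)/20) = 9.7·10^(4.8/20) = 16.86 m.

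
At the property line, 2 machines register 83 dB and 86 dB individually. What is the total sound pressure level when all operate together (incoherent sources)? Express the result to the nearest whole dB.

For uncorrelated sources the intensities add, so convert each level to linear form, sum, and take 10·log₁₀ of the total.
Σ 10^(L/10) = 10^(83/10) + 10^(86/10) = 5.976e+08.
L_total = 10·log₁₀(5.976e+08) = 87.76 dB.

88 dB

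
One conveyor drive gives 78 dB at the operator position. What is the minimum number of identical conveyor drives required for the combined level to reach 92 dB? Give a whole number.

N identical sources give L₁ + 10·log₁₀ N, so require 10·log₁₀ N ≥ 92 − 78 = 14.0 dB.
N ≥ 10^(14.0/10) = 25.119, so N = 26.

26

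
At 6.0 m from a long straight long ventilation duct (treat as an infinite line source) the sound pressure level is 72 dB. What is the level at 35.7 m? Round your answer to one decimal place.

64.3 dB

For a line source, L₂ = L₁ − 10·log₁₀(r₂/r₁).
L₂ = 72 − 10·log₁₀(35.7/6.0) = 72 − 7.745 = 64.25 dB.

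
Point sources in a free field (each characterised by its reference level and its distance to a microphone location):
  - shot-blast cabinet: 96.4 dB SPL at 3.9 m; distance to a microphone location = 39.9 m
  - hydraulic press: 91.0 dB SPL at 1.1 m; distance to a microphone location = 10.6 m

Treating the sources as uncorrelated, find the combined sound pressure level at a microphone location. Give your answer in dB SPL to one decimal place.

Apply inverse-square spreading to bring every level to the receiver, then sum 10^(L/10).
shot-blast cabinet: 96.4 − 20·log₁₀(39.9/3.9) = 96.4 − 20.20 = 76.20 dB SPL.
hydraulic press: 91.0 − 20·log₁₀(10.6/1.1) = 91.0 − 19.68 = 71.32 dB SPL.
Σ 10^(L/10) = 5.526e+07 → L_total = 10·log₁₀(5.526e+07) = 77.42 dB SPL.

77.4 dB SPL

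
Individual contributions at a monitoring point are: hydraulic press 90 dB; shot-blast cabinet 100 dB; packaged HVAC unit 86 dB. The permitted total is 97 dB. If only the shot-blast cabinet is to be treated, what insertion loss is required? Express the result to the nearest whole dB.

Fixed contribution from the other sources: Σ 10^(L/10) = 10^(90/10) + 10^(86/10) = 1.398e+09 (91.46 dB).
To meet 97 dB overall, the treated shot-blast cabinet may contribute at most 10^(97/10) − 1.398e+09 = 3.614e+09, i.e. 95.58 dB.
So the shot-blast cabinet must be reduced from 100 to 95.58 dB: IL = 4.42 dB.

4 dB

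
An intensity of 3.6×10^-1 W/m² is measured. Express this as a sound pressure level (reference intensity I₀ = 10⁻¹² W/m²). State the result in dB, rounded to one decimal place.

L = 10·log₁₀(I/I₀) = 10·log₁₀(3.6×10^-1/10⁻¹²) = 10·log₁₀(3.6×10^11).
L = 10·(0.5563 + 11) = 115.56 dB.

115.6 dB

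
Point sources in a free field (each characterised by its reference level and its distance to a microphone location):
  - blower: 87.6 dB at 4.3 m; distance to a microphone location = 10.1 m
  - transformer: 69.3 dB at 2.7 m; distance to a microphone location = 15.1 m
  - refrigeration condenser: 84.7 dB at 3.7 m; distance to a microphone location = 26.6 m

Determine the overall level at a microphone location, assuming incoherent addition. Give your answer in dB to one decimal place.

Apply inverse-square spreading to bring every level to the receiver, then sum 10^(L/10).
blower: 87.6 − 20·log₁₀(10.1/4.3) = 87.6 − 7.42 = 80.18 dB.
transformer: 69.3 − 20·log₁₀(15.1/2.7) = 69.3 − 14.95 = 54.35 dB.
refrigeration condenser: 84.7 − 20·log₁₀(26.6/3.7) = 84.7 − 17.13 = 67.57 dB.
Σ 10^(L/10) = 1.103e+08 → L_total = 10·log₁₀(1.103e+08) = 80.43 dB.

80.4 dB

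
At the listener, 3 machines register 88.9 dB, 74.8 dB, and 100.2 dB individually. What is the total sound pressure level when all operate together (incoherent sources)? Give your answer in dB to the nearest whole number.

Incoherent sources combine by intensity addition: L_total = 10·log₁₀(Σ 10^(L_i/10)).
Σ 10^(L/10) = 10^(88.9/10) + 10^(74.8/10) + 10^(100.2/10) = 1.128e+10.
L_total = 10·log₁₀(1.128e+10) = 100.52 dB.

101 dB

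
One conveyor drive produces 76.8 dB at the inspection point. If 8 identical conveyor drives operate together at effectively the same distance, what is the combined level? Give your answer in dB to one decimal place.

With 8 equal, uncorrelated contributions the intensity is 8× that of one unit, giving a rise of 10·log₁₀ 8.
L_total = 76.8 + 10·log₁₀(8) = 76.8 + 9.031 = 85.83 dB.

85.8 dB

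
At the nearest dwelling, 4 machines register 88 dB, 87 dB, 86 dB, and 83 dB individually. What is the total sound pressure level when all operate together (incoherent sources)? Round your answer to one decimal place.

92.4 dB

Incoherent sources combine by intensity addition: L_total = 10·log₁₀(Σ 10^(L_i/10)).
Σ 10^(L/10) = 10^(88/10) + 10^(87/10) + 10^(86/10) + 10^(83/10) = 1.730e+09.
L_total = 10·log₁₀(1.730e+09) = 92.38 dB.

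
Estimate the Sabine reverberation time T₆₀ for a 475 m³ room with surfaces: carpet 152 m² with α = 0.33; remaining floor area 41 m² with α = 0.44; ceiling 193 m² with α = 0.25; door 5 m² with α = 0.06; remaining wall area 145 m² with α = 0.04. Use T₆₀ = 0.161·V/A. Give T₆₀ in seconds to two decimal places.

0.62 s

Summing Sᵢαᵢ: 152·0.33 + 41·0.44 + 193·0.25 + 5·0.06 + 145·0.04 = 122.55 m².
T₆₀ = 0.161 × 475 / 122.55 = 0.624 s.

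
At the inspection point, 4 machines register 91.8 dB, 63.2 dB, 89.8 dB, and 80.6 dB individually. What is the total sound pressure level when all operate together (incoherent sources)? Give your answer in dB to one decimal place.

Incoherent sources combine by intensity addition: L_total = 10·log₁₀(Σ 10^(L_i/10)).
Σ 10^(L/10) = 10^(91.8/10) + 10^(63.2/10) + 10^(89.8/10) + 10^(80.6/10) = 2.585e+09.
L_total = 10·log₁₀(2.585e+09) = 94.13 dB.

94.1 dB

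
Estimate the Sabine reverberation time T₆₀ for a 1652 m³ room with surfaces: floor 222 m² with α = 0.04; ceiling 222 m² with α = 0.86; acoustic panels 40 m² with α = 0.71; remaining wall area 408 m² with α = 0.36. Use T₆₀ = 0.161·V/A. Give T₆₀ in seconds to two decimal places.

A = Σ Sᵢαᵢ = 222·0.04 + 222·0.86 + 40·0.71 + 408·0.36 = 375.08 m².
T₆₀ = 0.161·V/A = 0.161·1652/375.08 = 0.709 s.

0.71 s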